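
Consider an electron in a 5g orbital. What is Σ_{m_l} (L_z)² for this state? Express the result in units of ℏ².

Σ(L_z)² = 60 ℏ²

5g means n = 5, l = 4.
m_l runs from −4 to 4, i.e. {-4, -3, -2, -1, 0, 1, 2, 3, 4}.
Σ m_l² = l(l+1)(2l+1)/3 = 4·5·9/3 = 60.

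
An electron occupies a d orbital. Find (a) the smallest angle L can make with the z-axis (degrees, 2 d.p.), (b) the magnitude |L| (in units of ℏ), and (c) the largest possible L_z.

θ_min ≈ 35.26°; |L| = √6 ℏ ≈ 2.449ℏ; L_z,max = 2ℏ

A d state has l = 2.
cos θ_min = 2/√6, so θ_min ≈ 35.26°.
|L| = ℏ√(2·3) = √6 ℏ ≈ 2.449ℏ.
L_z,max = lℏ = 2ℏ.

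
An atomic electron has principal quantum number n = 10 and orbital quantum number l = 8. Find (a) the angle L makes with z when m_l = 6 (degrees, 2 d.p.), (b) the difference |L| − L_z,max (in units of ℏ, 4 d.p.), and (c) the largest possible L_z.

θ(m_l=6) ≈ 45.00°; |L|−L_z,max ≈ 0.4853ℏ; L_z,max = 8ℏ

For m_l = 6: cos θ = 6/√72, θ ≈ 45.00°.
|L| − L_z,max = (6√2 − 8)ℏ ≈ 0.4853ℏ.
L_z,max = lℏ = 8ℏ.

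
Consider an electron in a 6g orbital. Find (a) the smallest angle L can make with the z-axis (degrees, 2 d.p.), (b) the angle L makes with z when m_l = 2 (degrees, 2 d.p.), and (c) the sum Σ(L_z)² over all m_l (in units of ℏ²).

For 6g, l = 4.
cos θ_min = 4/√20, so θ_min ≈ 26.57°.
For m_l = 2: cos θ = 2/√20, θ ≈ 63.43°.
Σ m_l² = 60, so Σ(L_z)² = 60 ℏ².

θ_min ≈ 26.57°; θ(m_l=2) ≈ 63.43°; Σ(L_z)² = 60 ℏ²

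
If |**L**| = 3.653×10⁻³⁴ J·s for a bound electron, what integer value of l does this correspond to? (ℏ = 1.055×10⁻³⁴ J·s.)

|L|/ℏ = (3.653×10⁻³⁴)/(1.055×10⁻³⁴) ≈ 3.463.
l(l+1) ≈ 3.463² ≈ 11.99, so l = 3.

l = 3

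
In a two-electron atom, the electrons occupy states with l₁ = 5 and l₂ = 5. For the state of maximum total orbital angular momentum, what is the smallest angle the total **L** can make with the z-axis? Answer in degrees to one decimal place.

L runs from |5 − 5| = 0 to 5 + 5 = 10.
So L can be 0, 1, 2, 3, 4, 5, 6, 7, 8, 9, 10.
The maximum is L = 10, with |L_tot| = ℏ√(10·11) = √110 ℏ.
The minimum angle with z is arccos(10/√110) ≈ 17.5°.

θ_min ≈ 17.5°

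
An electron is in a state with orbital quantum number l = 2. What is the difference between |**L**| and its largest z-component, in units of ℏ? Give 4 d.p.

|L| = √6 ℏ ≈ 2.4495ℏ, while L_z,max = lℏ = 2ℏ.
The difference is (√6 − 2)ℏ ≈ 0.4495ℏ.

|L| − L_z,max ≈ 0.4495ℏ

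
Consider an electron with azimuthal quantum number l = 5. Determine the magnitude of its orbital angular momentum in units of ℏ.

|L| = √30 ℏ ≈ 5.477ℏ

|L| = ℏ√(l(l+1)) = ℏ√(5·6) = √30 ℏ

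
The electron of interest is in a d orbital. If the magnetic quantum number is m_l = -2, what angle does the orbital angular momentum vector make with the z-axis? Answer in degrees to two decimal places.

D corresponds to l = 2.
|L|² = l(l+1)ℏ² = 6ℏ², so |L| = √6 ℏ.
L_z = m_l ℏ = −2ℏ.
cos θ = L_z/|L| = -2/√6, so θ ≈ 144.74°.

θ ≈ 144.74°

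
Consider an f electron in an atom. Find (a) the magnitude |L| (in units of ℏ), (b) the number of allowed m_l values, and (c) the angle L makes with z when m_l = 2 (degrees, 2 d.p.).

An f state has l = 3.
|L| = ℏ√(3·4) = 2√3 ℏ ≈ 3.464ℏ.
There are 2l+1 = 7 values of m_l.
For m_l = 2: cos θ = 2/√12, θ ≈ 54.74°.

|L| = 2√3 ℏ ≈ 3.464ℏ; 7 values; θ(m_l=2) ≈ 54.74°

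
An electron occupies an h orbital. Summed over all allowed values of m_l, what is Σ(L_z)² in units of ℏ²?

The letter h corresponds to l = 5.
The allowed m_l values are -5, -4, -3, -2, -1, 0, 1, 2, 3, 4, 5.
Σ m_l² = 2·(1 + 4 + 9 + 16 + 25) = 110.

Σ(L_z)² = 110 ℏ²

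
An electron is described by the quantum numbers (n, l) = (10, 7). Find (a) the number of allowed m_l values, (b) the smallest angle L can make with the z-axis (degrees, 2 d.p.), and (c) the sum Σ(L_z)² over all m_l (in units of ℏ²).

15 values; θ_min ≈ 20.70°; Σ(L_z)² = 280 ℏ²

There are 2l+1 = 15 values of m_l.
cos θ_min = 7/√56, so θ_min ≈ 20.70°.
Σ m_l² = 280, so Σ(L_z)² = 280 ℏ².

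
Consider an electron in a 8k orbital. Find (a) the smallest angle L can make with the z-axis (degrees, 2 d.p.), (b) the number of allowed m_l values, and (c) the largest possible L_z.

θ_min ≈ 20.70°; 15 values; L_z,max = 7ℏ

The 8k subshell has l = 7.
cos θ_min = 7/√56, so θ_min ≈ 20.70°.
There are 2l+1 = 15 values of m_l.
L_z,max = lℏ = 7ℏ.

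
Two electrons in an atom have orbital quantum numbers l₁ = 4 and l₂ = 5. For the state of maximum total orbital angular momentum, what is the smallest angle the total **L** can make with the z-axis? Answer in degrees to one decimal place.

Angular momentum addition gives L = |l₁ − l₂|, …, l₁ + l₂.
Allowed values: L = 1, 2, 3, 4, 5, 6, 7, 8, 9.
The maximum is L = 9, with |L_tot| = ℏ√(9·10) = 3√10 ℏ.
The minimum angle with z is arccos(9/√90) ≈ 18.4°.

θ_min ≈ 18.4°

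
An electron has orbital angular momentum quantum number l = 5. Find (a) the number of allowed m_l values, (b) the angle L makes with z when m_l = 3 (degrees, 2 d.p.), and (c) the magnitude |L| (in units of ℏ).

11 values; θ(m_l=3) ≈ 56.79°; |L| = √30 ℏ ≈ 5.477ℏ

There are 2l+1 = 11 values of m_l.
For m_l = 3: cos θ = 3/√30, θ ≈ 56.79°.
|L| = ℏ√(5·6) = √30 ℏ ≈ 5.477ℏ.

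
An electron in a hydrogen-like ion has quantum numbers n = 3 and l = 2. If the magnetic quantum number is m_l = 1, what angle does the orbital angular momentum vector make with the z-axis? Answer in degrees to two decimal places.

θ ≈ 65.91°

|L| = ℏ√(l(l+1)) = √6 ℏ.
L_z = m_l ℏ = 1ℏ.
cos θ = L_z/|L| = 1/√6, so θ ≈ 65.91°.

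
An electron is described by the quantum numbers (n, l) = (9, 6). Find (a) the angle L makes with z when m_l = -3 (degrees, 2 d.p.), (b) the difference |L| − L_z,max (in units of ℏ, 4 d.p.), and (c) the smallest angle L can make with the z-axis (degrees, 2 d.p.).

θ(m_l=-3) ≈ 117.58°; |L|−L_z,max ≈ 0.4807ℏ; θ_min ≈ 22.21°

For m_l = -3: cos θ = -3/√42, θ ≈ 117.58°.
|L| − L_z,max = (√42 − 6)ℏ ≈ 0.4807ℏ.
cos θ_min = 6/√42, so θ_min ≈ 22.21°.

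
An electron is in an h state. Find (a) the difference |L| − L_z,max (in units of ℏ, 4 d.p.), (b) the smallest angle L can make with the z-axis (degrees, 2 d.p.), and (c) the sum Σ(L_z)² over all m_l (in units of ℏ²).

The letter h corresponds to l = 5.
|L| − L_z,max = (√30 − 5)ℏ ≈ 0.4772ℏ.
cos θ_min = 5/√30, so θ_min ≈ 24.09°.
Σ m_l² = 110, so Σ(L_z)² = 110 ℏ².

|L|−L_z,max ≈ 0.4772ℏ; θ_min ≈ 24.09°; Σ(L_z)² = 110 ℏ²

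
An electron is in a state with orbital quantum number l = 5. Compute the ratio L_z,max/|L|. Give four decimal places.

L_z,max/|L| = 0.9129

|L| = √30 ℏ ≈ 5.4772ℏ, while L_z,max = lℏ = 5ℏ.
L_z,max/|L| = 5/√30 = 0.9129.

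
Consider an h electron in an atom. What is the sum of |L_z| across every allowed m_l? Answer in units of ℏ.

H corresponds to l = 5.
m_l ∈ {-5, -4, -3, -2, -1, 0, 1, 2, 3, 4, 5}.
Σ|m_l| = 2(1+2+…+5) = 30.

Σ|L_z| = 30 ℏ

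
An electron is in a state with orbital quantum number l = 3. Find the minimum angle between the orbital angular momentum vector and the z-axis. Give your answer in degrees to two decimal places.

θ_min ≈ 30.00°

|L| = ℏ√(l(l+1)) = 2√3 ℏ.
The smallest angle corresponds to the largest L_z, i.e. m_l = l = 3, giving L_z = 3ℏ.
cos θ_min = 3/√12, so θ_min ≈ 30.00°.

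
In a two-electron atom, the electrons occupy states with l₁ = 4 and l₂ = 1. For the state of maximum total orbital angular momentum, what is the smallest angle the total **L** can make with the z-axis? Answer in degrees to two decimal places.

The total orbital quantum number L ranges from |l₁ − l₂| to l₁ + l₂ in integer steps.
L ∈ {3, 4, 5}.
The maximum is L = 5, with |L_tot| = ℏ√(5·6) = √30 ℏ.
The minimum angle with z is arccos(5/√30) ≈ 24.09°.

θ_min ≈ 24.09°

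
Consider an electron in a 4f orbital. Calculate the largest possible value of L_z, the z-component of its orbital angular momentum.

The 4f subshell has l = 3.
L_z = m_l ℏ with m_l ∈ {−3, …, 3}; the maximum is m_l = 3.

L_z,max = 3ℏ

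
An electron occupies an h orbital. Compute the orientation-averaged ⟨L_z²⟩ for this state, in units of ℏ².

⟨L_z²⟩ = 10 ℏ²

An h state has l = 5.
m_l ∈ {-5, -4, -3, -2, -1, 0, 1, 2, 3, 4, 5}.
⟨L_z²⟩ = ℏ²·(Σ m_l²)/(2l+1) = ℏ²·110/11 = 10ℏ².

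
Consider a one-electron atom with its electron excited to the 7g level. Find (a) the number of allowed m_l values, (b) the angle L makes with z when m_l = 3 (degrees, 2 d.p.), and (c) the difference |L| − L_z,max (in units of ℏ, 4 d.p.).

The 7g level has l = 4.
There are 2l+1 = 9 values of m_l.
For m_l = 3: cos θ = 3/√20, θ ≈ 47.87°.
|L| − L_z,max = (2√5 − 4)ℏ ≈ 0.4721ℏ.

9 values; θ(m_l=3) ≈ 47.87°; |L|−L_z,max ≈ 0.4721ℏ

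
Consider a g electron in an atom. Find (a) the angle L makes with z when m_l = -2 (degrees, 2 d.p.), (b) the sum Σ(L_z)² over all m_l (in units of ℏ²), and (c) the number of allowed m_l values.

θ(m_l=-2) ≈ 116.57°; Σ(L_z)² = 60 ℏ²; 9 values

The letter g corresponds to l = 4.
For m_l = -2: cos θ = -2/√20, θ ≈ 116.57°.
Σ m_l² = 60, so Σ(L_z)² = 60 ℏ².
There are 2l+1 = 9 values of m_l.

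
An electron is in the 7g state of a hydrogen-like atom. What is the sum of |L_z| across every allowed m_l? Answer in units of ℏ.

Σ|L_z| = 20 ℏ

7g means n = 7, l = 4.
m_l ∈ {-4, -3, -2, -1, 0, 1, 2, 3, 4}.
Σ|m_l| = 2·4(4+1)/2 = 20.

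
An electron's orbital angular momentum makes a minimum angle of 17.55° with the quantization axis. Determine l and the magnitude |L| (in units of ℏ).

l = 10, |L| = √110 ℏ ≈ 10.488ℏ

cos θ_min = l/√(l(l+1)) = √(l/(l+1)), so l/(l+1) = cos²(17.55°) = 0.9091.
Thus l = 0.9091/(1 − 0.9091) ≈ 10.
Then |L| = ℏ√(10·11) = √110 ℏ.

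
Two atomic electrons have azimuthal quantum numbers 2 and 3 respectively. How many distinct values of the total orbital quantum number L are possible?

Angular momentum addition gives L = |l₁ − l₂|, …, l₁ + l₂.
So L can be 1, 2, 3, 4, 5.
That is 5 values.

5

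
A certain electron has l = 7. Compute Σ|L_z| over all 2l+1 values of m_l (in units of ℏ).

m_l ∈ {-7, -6, -5, -4, -3, -2, -1, 0, 1, 2, 3, 4, 5, 6, 7}.
Σ|m_l| = 2·7(7+1)/2 = 56.

Σ|L_z| = 56 ℏ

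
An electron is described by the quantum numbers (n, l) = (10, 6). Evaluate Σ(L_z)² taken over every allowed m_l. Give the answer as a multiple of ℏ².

m_l ∈ {-6, -5, -4, -3, -2, -1, 0, 1, 2, 3, 4, 5, 6}.
Summing m² from −6 to 6: Σ m_l² = 182.

Σ(L_z)² = 182 ℏ²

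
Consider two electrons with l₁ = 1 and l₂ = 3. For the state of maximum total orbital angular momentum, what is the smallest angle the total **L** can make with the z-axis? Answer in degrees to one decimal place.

θ_min ≈ 26.6°

L runs from |1 − 3| = 2 to 1 + 3 = 4.
So L can be 2, 3, 4.
The maximum is L = 4, with |L_tot| = ℏ√(4·5) = 2√5 ℏ.
The minimum angle with z is arccos(4/√20) ≈ 26.6°.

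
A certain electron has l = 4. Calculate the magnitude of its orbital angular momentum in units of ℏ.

|L| = 2√5 ℏ ≈ 4.472ℏ

|L| = ℏ√(l(l+1)) = ℏ√(4·5) = 2√5 ℏ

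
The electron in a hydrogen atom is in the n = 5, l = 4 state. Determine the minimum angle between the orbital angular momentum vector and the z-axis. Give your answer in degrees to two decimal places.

|L|² = l(l+1)ℏ² = 20ℏ², so |L| = 2√5 ℏ.
The smallest angle corresponds to the largest L_z, i.e. m_l = l = 4, giving L_z = 4ℏ.
cos θ_min = 4/√20, so θ_min ≈ 26.57°.

θ_min ≈ 26.57°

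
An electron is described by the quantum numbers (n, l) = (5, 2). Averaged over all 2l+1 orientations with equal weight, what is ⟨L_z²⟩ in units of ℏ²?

⟨L_z²⟩ = 2 ℏ²

The allowed m_l values are -2, -1, 0, 1, 2.
⟨L_z²⟩ = ℏ²·l(l+1)/3 = 2ℏ².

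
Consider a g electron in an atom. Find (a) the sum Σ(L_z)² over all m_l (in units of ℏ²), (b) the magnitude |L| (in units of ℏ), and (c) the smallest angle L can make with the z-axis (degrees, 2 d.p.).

Σ(L_z)² = 60 ℏ²; |L| = 2√5 ℏ ≈ 4.472ℏ; θ_min ≈ 26.57°

The letter g corresponds to l = 4.
Σ m_l² = 60, so Σ(L_z)² = 60 ℏ².
|L| = ℏ√(4·5) = 2√5 ℏ ≈ 4.472ℏ.
cos θ_min = 4/√20, so θ_min ≈ 26.57°.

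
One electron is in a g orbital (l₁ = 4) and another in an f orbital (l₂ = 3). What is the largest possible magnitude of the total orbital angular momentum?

|L_tot|_max = 2√14 ℏ ≈ 7.483ℏ

The total orbital quantum number L ranges from |l₁ − l₂| to l₁ + l₂ in integer steps.
Allowed values: L = 1, 2, 3, 4, 5, 6, 7.
The largest magnitude corresponds to L = 7: |L_tot| = ℏ√(7·8) = 2√14 ℏ.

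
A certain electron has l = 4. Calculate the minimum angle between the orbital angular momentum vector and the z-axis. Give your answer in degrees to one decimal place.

|L| = √(l(l+1)) ℏ = 2√5 ℏ.
The smallest angle corresponds to the largest L_z, i.e. m_l = l = 4, giving L_z = 4ℏ.
cos θ_min = 4/√20, so θ_min ≈ 26.6°.

θ_min ≈ 26.6°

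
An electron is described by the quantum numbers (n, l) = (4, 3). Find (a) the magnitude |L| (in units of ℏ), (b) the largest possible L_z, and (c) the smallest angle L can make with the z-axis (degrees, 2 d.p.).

|L| = ℏ√(3·4) = 2√3 ℏ ≈ 3.464ℏ.
L_z,max = lℏ = 3ℏ.
cos θ_min = 3/√12, so θ_min ≈ 30.00°.

|L| = 2√3 ℏ ≈ 3.464ℏ; L_z,max = 3ℏ; θ_min ≈ 30.00°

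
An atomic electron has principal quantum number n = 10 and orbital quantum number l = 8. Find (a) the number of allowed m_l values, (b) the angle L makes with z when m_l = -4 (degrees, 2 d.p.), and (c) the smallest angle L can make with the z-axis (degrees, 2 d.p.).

There are 2l+1 = 17 values of m_l.
For m_l = -4: cos θ = -4/√72, θ ≈ 118.13°.
cos θ_min = 8/√72, so θ_min ≈ 19.47°.

17 values; θ(m_l=-4) ≈ 118.13°; θ_min ≈ 19.47°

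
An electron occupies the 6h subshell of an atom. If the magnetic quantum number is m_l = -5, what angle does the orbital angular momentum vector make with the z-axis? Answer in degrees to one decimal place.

The 6h subshell has l = 5.
|L|² = l(l+1)ℏ² = 30ℏ², so |L| = √30 ℏ.
L_z = m_l ℏ = −5ℏ.
cos θ = L_z/|L| = -5/√30, so θ ≈ 155.9°.

θ ≈ 155.9°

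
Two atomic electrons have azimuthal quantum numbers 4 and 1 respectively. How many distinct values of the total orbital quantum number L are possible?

3

Angular momentum addition gives L = |l₁ − l₂|, …, l₁ + l₂.
L ∈ {3, 4, 5}.
That is 3 values.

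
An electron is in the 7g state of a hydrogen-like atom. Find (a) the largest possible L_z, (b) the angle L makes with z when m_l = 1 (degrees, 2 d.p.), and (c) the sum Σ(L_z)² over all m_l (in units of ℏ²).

For 7g, l = 4.
L_z,max = lℏ = 4ℏ.
For m_l = 1: cos θ = 1/√20, θ ≈ 77.08°.
Σ m_l² = 60, so Σ(L_z)² = 60 ℏ².

L_z,max = 4ℏ; θ(m_l=1) ≈ 77.08°; Σ(L_z)² = 60 ℏ²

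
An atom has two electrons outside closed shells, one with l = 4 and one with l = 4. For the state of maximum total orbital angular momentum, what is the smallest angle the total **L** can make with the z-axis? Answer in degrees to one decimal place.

L runs from |4 − 4| = 0 to 4 + 4 = 8.
So L can be 0, 1, 2, 3, 4, 5, 6, 7, 8.
The maximum is L = 8, with |L_tot| = ℏ√(8·9) = 6√2 ℏ.
The minimum angle with z is arccos(8/√72) ≈ 19.5°.

θ_min ≈ 19.5°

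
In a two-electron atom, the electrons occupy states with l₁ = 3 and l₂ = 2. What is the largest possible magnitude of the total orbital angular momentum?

Angular momentum addition gives L = |l₁ − l₂|, …, l₁ + l₂.
Allowed values: L = 1, 2, 3, 4, 5.
The largest magnitude corresponds to L = 5: |L_tot| = ℏ√(5·6) = √30 ℏ.

|L_tot|_max = √30 ℏ ≈ 5.477ℏ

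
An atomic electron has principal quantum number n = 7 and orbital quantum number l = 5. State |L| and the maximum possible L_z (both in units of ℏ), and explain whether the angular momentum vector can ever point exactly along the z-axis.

|L| = √30 ℏ ≈ 5.4772ℏ, while L_z,max = lℏ = 5ℏ.
Since |L| > L_z,max, the vector can never point exactly along z; the closest it comes is θ_min = arccos(5/√30) ≈ 24.1°.

No: L_z,max = 5ℏ < |L| = √30 ℏ ≈ 5.477ℏ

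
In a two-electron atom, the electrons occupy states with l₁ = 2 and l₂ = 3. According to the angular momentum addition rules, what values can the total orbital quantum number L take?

L = 1, 2, 3, 4, 5

Angular momentum addition gives L = |l₁ − l₂|, …, l₁ + l₂.
L ∈ {1, 2, 3, 4, 5}.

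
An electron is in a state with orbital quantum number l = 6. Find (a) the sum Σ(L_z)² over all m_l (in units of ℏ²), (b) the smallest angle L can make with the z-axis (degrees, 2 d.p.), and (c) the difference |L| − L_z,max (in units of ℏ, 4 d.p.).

Σ(L_z)² = 182 ℏ²; θ_min ≈ 22.21°; |L|−L_z,max ≈ 0.4807ℏ

Σ m_l² = 182, so Σ(L_z)² = 182 ℏ².
cos θ_min = 6/√42, so θ_min ≈ 22.21°.
|L| − L_z,max = (√42 − 6)ℏ ≈ 0.4807ℏ.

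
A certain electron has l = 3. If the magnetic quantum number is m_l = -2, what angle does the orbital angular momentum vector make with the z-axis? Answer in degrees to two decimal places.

|L|² = l(l+1)ℏ² = 12ℏ², so |L| = 2√3 ℏ.
L_z = m_l ℏ = −2ℏ.
cos θ = L_z/|L| = -2/√12, so θ ≈ 125.26°.

θ ≈ 125.26°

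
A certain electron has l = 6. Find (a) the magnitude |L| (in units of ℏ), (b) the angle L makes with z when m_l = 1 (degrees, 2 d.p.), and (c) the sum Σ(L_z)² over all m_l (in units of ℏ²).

|L| = ℏ√(6·7) = √42 ℏ ≈ 6.481ℏ.
For m_l = 1: cos θ = 1/√42, θ ≈ 81.12°.
Σ m_l² = 182, so Σ(L_z)² = 182 ℏ².

|L| = √42 ℏ ≈ 6.481ℏ; θ(m_l=1) ≈ 81.12°; Σ(L_z)² = 182 ℏ²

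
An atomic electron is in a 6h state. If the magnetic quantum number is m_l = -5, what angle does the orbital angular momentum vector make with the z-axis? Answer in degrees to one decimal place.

The 6h subshell has l = 5.
|L|² = l(l+1)ℏ² = 30ℏ², so |L| = √30 ℏ.
L_z = m_l ℏ = −5ℏ.
cos θ = L_z/|L| = -5/√30, so θ ≈ 155.9°.

θ ≈ 155.9°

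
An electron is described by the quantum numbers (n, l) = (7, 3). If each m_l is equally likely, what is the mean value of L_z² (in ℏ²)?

⟨L_z²⟩ = 4 ℏ²

The allowed m_l values are -3, -2, -1, 0, 1, 2, 3.
Average of L_z² over 7 states: 28/7 ℏ² = 4 ℏ².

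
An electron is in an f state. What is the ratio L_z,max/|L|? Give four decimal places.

L_z,max/|L| = 0.8660

For an f orbital, l = 3.
|L| = 2√3 ℏ ≈ 3.4641ℏ, while L_z,max = lℏ = 3ℏ.
L_z,max/|L| = 3/√12 = 0.8660.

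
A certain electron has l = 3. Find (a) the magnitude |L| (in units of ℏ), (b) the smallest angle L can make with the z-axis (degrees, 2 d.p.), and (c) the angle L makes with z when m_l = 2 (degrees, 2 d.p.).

|L| = 2√3 ℏ ≈ 3.464ℏ; θ_min ≈ 30.00°; θ(m_l=2) ≈ 54.74°

|L| = ℏ√(3·4) = 2√3 ℏ ≈ 3.464ℏ.
cos θ_min = 3/√12, so θ_min ≈ 30.00°.
For m_l = 2: cos θ = 2/√12, θ ≈ 54.74°.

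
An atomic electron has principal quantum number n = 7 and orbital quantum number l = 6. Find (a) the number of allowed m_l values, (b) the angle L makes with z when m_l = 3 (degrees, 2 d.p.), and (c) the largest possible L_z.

13 values; θ(m_l=3) ≈ 62.42°; L_z,max = 6ℏ

There are 2l+1 = 13 values of m_l.
For m_l = 3: cos θ = 3/√42, θ ≈ 62.42°.
L_z,max = lℏ = 6ℏ.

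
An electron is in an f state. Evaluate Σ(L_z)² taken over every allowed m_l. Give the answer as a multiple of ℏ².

F corresponds to l = 3.
m_l ∈ {-3, -2, -1, 0, 1, 2, 3}.
Σ m_l² = 2·(1 + 4 + 9) = 28.

Σ(L_z)² = 28 ℏ²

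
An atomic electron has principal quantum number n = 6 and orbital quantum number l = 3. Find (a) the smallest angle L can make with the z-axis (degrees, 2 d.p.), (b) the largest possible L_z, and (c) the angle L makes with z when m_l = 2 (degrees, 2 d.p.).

θ_min ≈ 30.00°; L_z,max = 3ℏ; θ(m_l=2) ≈ 54.74°

cos θ_min = 3/√12, so θ_min ≈ 30.00°.
L_z,max = lℏ = 3ℏ.
For m_l = 2: cos θ = 2/√12, θ ≈ 54.74°.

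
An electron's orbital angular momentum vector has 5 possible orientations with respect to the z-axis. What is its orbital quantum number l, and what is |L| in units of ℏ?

2l + 1 = 5 ⇒ l = 2.
Then |L| = √(l(l+1)) ℏ = √6 ℏ.

l = 2, |L| = √6 ℏ ≈ 2.449ℏ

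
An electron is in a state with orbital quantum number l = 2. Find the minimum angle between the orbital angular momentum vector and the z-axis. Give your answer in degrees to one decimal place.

|L|² = l(l+1)ℏ² = 6ℏ², so |L| = √6 ℏ.
The smallest angle corresponds to the largest L_z, i.e. m_l = l = 2, giving L_z = 2ℏ.
cos θ_min = 2/√6, so θ_min ≈ 35.3°.

θ_min ≈ 35.3°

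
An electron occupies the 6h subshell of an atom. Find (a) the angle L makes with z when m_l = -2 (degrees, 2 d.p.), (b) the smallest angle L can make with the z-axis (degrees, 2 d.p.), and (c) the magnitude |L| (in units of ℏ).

θ(m_l=-2) ≈ 111.42°; θ_min ≈ 24.09°; |L| = √30 ℏ ≈ 5.477ℏ

6h means n = 6, l = 5.
For m_l = -2: cos θ = -2/√30, θ ≈ 111.42°.
cos θ_min = 5/√30, so θ_min ≈ 24.09°.
|L| = ℏ√(5·6) = √30 ℏ ≈ 5.477ℏ.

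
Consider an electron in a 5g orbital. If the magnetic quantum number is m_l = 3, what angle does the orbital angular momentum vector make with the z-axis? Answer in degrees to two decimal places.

θ ≈ 47.87°

For 5g, l = 4.
|L| = ℏ√(l(l+1)) = 2√5 ℏ.
L_z = m_l ℏ = 3ℏ.
cos θ = L_z/|L| = 3/√20, so θ ≈ 47.87°.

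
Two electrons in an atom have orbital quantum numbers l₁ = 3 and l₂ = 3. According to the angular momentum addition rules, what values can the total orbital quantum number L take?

Angular momentum addition gives L = |l₁ − l₂|, …, l₁ + l₂.
So L can be 0, 1, 2, 3, 4, 5, 6.

L = 0, 1, 2, 3, 4, 5, 6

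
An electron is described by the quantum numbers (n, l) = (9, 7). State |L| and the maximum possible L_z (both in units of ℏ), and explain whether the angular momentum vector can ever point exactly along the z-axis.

|L| = 2√14 ℏ ≈ 7.4833ℏ, while L_z,max = lℏ = 7ℏ.
Since |L| > L_z,max, the vector can never point exactly along z; the closest it comes is θ_min = arccos(7/√56) ≈ 20.7°.

No: L_z,max = 7ℏ < |L| = 2√14 ℏ ≈ 7.483ℏ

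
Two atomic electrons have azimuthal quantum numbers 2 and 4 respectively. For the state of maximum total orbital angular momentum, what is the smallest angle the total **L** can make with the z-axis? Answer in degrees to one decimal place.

θ_min ≈ 22.2°

L runs from |2 − 4| = 2 to 2 + 4 = 6.
Allowed values: L = 2, 3, 4, 5, 6.
The maximum is L = 6, with |L_tot| = ℏ√(6·7) = √42 ℏ.
The minimum angle with z is arccos(6/√42) ≈ 22.2°.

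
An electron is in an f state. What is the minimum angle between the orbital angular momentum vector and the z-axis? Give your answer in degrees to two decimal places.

For an f orbital, l = 3.
|L| = √(l(l+1)) ℏ = 2√3 ℏ.
The smallest angle corresponds to the largest L_z, i.e. m_l = l = 3, giving L_z = 3ℏ.
cos θ_min = 3/√12, so θ_min ≈ 30.00°.

θ_min ≈ 30.00°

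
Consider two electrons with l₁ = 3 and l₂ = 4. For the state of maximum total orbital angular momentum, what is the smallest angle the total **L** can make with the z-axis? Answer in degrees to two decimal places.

θ_min ≈ 20.70°

L runs from |3 − 4| = 1 to 3 + 4 = 7.
Allowed values: L = 1, 2, 3, 4, 5, 6, 7.
The maximum is L = 7, with |L_tot| = ℏ√(7·8) = 2√14 ℏ.
The minimum angle with z is arccos(7/√56) ≈ 20.70°.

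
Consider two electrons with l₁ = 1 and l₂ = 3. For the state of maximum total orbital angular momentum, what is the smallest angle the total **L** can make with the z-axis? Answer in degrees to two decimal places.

Angular momentum addition gives L = |l₁ − l₂|, …, l₁ + l₂.
Allowed values: L = 2, 3, 4.
The maximum is L = 4, with |L_tot| = ℏ√(4·5) = 2√5 ℏ.
The minimum angle with z is arccos(4/√20) ≈ 26.57°.

θ_min ≈ 26.57°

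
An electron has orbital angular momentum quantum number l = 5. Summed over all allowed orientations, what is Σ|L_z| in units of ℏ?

The allowed m_l values are -5, -4, -3, -2, -1, 0, 1, 2, 3, 4, 5.
Σ|m_l| = 2·5(5+1)/2 = 30.

Σ|L_z| = 30 ℏ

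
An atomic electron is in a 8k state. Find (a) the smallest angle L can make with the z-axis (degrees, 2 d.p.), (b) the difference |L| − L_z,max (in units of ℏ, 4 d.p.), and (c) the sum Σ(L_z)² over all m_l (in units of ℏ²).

θ_min ≈ 20.70°; |L|−L_z,max ≈ 0.4833ℏ; Σ(L_z)² = 280 ℏ²

The 8k subshell has l = 7.
cos θ_min = 7/√56, so θ_min ≈ 20.70°.
|L| − L_z,max = (2√14 − 7)ℏ ≈ 0.4833ℏ.
Σ m_l² = 280, so Σ(L_z)² = 280 ℏ².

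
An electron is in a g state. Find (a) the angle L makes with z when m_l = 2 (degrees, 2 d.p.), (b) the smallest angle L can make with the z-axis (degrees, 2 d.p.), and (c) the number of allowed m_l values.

For a g orbital, l = 4.
For m_l = 2: cos θ = 2/√20, θ ≈ 63.43°.
cos θ_min = 4/√20, so θ_min ≈ 26.57°.
There are 2l+1 = 9 values of m_l.

θ(m_l=2) ≈ 63.43°; θ_min ≈ 26.57°; 9 values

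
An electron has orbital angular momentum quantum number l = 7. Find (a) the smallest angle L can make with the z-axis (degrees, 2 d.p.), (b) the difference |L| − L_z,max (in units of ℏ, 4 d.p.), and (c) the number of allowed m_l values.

θ_min ≈ 20.70°; |L|−L_z,max ≈ 0.4833ℏ; 15 values

cos θ_min = 7/√56, so θ_min ≈ 20.70°.
|L| − L_z,max = (2√14 − 7)ℏ ≈ 0.4833ℏ.
There are 2l+1 = 15 values of m_l.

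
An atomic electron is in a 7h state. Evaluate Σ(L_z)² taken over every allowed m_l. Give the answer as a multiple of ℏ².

The 7h subshell has l = 5.
m_l runs from −5 to 5, i.e. {-5, -4, -3, -2, -1, 0, 1, 2, 3, 4, 5}.
Σ m_l² = 2·(1 + 4 + 9 + 16 + 25) = 110.

Σ(L_z)² = 110 ℏ²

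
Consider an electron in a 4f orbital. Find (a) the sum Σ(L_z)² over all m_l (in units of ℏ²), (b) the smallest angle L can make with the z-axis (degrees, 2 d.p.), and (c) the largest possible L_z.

4f means n = 4, l = 3.
Σ m_l² = 28, so Σ(L_z)² = 28 ℏ².
cos θ_min = 3/√12, so θ_min ≈ 30.00°.
L_z,max = lℏ = 3ℏ.

Σ(L_z)² = 28 ℏ²; θ_min ≈ 30.00°; L_z,max = 3ℏ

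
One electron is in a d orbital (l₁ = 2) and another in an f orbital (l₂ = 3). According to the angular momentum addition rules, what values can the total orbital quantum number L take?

By the triangle rule, |l₁ − l₂| ≤ L ≤ l₁ + l₂.
So L can be 1, 2, 3, 4, 5.

L = 1, 2, 3, 4, 5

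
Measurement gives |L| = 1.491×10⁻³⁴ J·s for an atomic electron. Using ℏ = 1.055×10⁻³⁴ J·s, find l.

|L|/ℏ = (1.491×10⁻³⁴)/(1.055×10⁻³⁴) ≈ 1.413.
l(l+1) ≈ 1.413² ≈ 2.00, so l = 1.

l = 1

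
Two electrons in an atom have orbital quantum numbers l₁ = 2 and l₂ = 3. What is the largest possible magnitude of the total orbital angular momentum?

|L_tot|_max = √30 ℏ ≈ 5.477ℏ

By the triangle rule, |l₁ − l₂| ≤ L ≤ l₁ + l₂.
So L can be 1, 2, 3, 4, 5.
The largest magnitude corresponds to L = 5: |L_tot| = ℏ√(5·6) = √30 ℏ.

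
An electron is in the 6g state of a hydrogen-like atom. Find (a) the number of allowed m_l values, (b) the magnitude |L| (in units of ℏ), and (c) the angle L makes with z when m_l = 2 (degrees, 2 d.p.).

For 6g, l = 4.
There are 2l+1 = 9 values of m_l.
|L| = ℏ√(4·5) = 2√5 ℏ ≈ 4.472ℏ.
For m_l = 2: cos θ = 2/√20, θ ≈ 63.43°.

9 values; |L| = 2√5 ℏ ≈ 4.472ℏ; θ(m_l=2) ≈ 63.43°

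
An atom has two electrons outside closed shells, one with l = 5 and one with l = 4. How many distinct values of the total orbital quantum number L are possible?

9

Angular momentum addition gives L = |l₁ − l₂|, …, l₁ + l₂.
So L can be 1, 2, 3, 4, 5, 6, 7, 8, 9.
That is 9 values.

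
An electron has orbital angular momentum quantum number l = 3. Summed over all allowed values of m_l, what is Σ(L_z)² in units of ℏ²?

The allowed m_l values are -3, -2, -1, 0, 1, 2, 3.
Σ m_l² = 2·(1 + 4 + 9) = 28.

Σ(L_z)² = 28 ℏ²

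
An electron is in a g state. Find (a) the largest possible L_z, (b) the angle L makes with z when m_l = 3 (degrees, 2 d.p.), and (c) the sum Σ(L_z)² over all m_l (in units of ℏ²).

L_z,max = 4ℏ; θ(m_l=3) ≈ 47.87°; Σ(L_z)² = 60 ℏ²

A g state has l = 4.
L_z,max = lℏ = 4ℏ.
For m_l = 3: cos θ = 3/√20, θ ≈ 47.87°.
Σ m_l² = 60, so Σ(L_z)² = 60 ℏ².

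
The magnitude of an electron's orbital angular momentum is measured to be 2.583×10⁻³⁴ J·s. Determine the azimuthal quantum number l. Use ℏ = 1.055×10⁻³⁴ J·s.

l = 2

Dividing by ℏ: |L|/ℏ ≈ 2.448.
(|L|/ℏ)² = l(l+1) ≈ 5.99 ⇒ l = 2.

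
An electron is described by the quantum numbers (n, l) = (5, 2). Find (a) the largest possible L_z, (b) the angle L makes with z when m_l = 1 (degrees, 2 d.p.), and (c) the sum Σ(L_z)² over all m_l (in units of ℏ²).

L_z,max = 2ℏ; θ(m_l=1) ≈ 65.91°; Σ(L_z)² = 10 ℏ²

L_z,max = lℏ = 2ℏ.
For m_l = 1: cos θ = 1/√6, θ ≈ 65.91°.
Σ m_l² = 10, so Σ(L_z)² = 10 ℏ².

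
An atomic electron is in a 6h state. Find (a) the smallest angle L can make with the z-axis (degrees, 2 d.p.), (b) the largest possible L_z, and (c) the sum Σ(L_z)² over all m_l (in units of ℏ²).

The 6h subshell has l = 5.
cos θ_min = 5/√30, so θ_min ≈ 24.09°.
L_z,max = lℏ = 5ℏ.
Σ m_l² = 110, so Σ(L_z)² = 110 ℏ².

θ_min ≈ 24.09°; L_z,max = 5ℏ; Σ(L_z)² = 110 ℏ²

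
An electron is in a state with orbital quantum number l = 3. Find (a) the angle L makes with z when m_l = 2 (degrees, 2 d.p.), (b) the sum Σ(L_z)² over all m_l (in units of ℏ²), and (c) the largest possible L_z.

θ(m_l=2) ≈ 54.74°; Σ(L_z)² = 28 ℏ²; L_z,max = 3ℏ

For m_l = 2: cos θ = 2/√12, θ ≈ 54.74°.
Σ m_l² = 28, so Σ(L_z)² = 28 ℏ².
L_z,max = lℏ = 3ℏ.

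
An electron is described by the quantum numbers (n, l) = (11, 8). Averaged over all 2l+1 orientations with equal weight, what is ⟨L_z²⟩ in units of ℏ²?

The allowed m_l values are -8, -7, -6, -5, -4, -3, -2, -1, 0, 1, 2, 3, 4, 5, 6, 7, 8.
Average of L_z² over 17 states: 408/17 ℏ² = 24 ℏ².

⟨L_z²⟩ = 24 ℏ²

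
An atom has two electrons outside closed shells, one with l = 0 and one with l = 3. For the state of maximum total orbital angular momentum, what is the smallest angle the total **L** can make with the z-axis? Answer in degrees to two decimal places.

θ_min ≈ 30.00°

Angular momentum addition gives L = |l₁ − l₂|, …, l₁ + l₂.
L ∈ {3}.
The maximum is L = 3, with |L_tot| = ℏ√(3·4) = 2√3 ℏ.
The minimum angle with z is arccos(3/√12) ≈ 30.00°.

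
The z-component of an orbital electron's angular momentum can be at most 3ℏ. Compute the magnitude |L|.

L_z,max = lℏ, so l = 3.
|L| = ℏ√(l(l+1)) = 2√3 ℏ.

|L| = 2√3 ℏ ≈ 3.464ℏ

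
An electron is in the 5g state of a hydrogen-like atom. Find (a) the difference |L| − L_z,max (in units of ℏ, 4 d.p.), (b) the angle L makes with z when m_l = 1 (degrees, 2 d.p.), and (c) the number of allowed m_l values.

For 5g, l = 4.
|L| − L_z,max = (2√5 − 4)ℏ ≈ 0.4721ℏ.
For m_l = 1: cos θ = 1/√20, θ ≈ 77.08°.
There are 2l+1 = 9 values of m_l.

|L|−L_z,max ≈ 0.4721ℏ; θ(m_l=1) ≈ 77.08°; 9 values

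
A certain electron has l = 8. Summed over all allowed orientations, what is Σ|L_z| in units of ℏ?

The allowed m_l values are -8, -7, -6, -5, -4, -3, -2, -1, 0, 1, 2, 3, 4, 5, 6, 7, 8.
Σ|m_l| = 2(1+2+…+8) = 72.

Σ|L_z| = 72 ℏ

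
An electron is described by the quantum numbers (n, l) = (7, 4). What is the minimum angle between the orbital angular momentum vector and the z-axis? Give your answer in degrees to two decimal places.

|L| = ℏ√(l(l+1)) = 2√5 ℏ.
The smallest angle corresponds to the largest L_z, i.e. m_l = l = 4, giving L_z = 4ℏ.
cos θ_min = 4/√20, so θ_min ≈ 26.57°.

θ_min ≈ 26.57°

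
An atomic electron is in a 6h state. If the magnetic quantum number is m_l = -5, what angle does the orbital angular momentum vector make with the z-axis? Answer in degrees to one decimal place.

θ ≈ 155.9°

6h means n = 6, l = 5.
|L| = ℏ√(l(l+1)) = √30 ℏ.
L_z = m_l ℏ = −5ℏ.
cos θ = L_z/|L| = -5/√30, so θ ≈ 155.9°.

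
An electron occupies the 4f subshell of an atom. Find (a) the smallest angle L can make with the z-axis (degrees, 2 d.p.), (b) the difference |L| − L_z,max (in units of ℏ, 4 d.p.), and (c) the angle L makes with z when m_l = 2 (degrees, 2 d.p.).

For 4f, l = 3.
cos θ_min = 3/√12, so θ_min ≈ 30.00°.
|L| − L_z,max = (2√3 − 3)ℏ ≈ 0.4641ℏ.
For m_l = 2: cos θ = 2/√12, θ ≈ 54.74°.

θ_min ≈ 30.00°; |L|−L_z,max ≈ 0.4641ℏ; θ(m_l=2) ≈ 54.74°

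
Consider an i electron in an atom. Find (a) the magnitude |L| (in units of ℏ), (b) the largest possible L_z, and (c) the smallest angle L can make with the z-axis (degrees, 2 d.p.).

|L| = √42 ℏ ≈ 6.481ℏ; L_z,max = 6ℏ; θ_min ≈ 22.21°

An i state has l = 6.
|L| = ℏ√(6·7) = √42 ℏ ≈ 6.481ℏ.
L_z,max = lℏ = 6ℏ.
cos θ_min = 6/√42, so θ_min ≈ 22.21°.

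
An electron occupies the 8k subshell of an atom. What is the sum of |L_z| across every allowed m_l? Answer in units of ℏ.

8k means n = 8, l = 7.
The allowed m_l values are -7, -6, -5, -4, -3, -2, -1, 0, 1, 2, 3, 4, 5, 6, 7.
Σ|m_l| = l(l+1) = 56.

Σ|L_z| = 56 ℏ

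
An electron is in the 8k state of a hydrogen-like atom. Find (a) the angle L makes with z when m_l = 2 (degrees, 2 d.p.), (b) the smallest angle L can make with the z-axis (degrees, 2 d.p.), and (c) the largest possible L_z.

For 8k, l = 7.
For m_l = 2: cos θ = 2/√56, θ ≈ 74.50°.
cos θ_min = 7/√56, so θ_min ≈ 20.70°.
L_z,max = lℏ = 7ℏ.

θ(m_l=2) ≈ 74.50°; θ_min ≈ 20.70°; L_z,max = 7ℏ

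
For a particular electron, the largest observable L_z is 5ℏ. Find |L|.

L_z,max = lℏ, so l = 5.
|L| = √(l(l+1)) ℏ = √30 ℏ.

|L| = √30 ℏ ≈ 5.477ℏ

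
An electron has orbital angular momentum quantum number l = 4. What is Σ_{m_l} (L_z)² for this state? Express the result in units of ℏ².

Σ(L_z)² = 60 ℏ²

m_l runs from −4 to 4, i.e. {-4, -3, -2, -1, 0, 1, 2, 3, 4}.
Σ m_l² = 2·(1 + 4 + 9 + 16) = 60.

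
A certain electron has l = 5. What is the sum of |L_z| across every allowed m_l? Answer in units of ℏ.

Σ|L_z| = 30 ℏ

m_l runs from −5 to 5, i.e. {-5, -4, -3, -2, -1, 0, 1, 2, 3, 4, 5}.
Σ|m_l| = 2·5(5+1)/2 = 30.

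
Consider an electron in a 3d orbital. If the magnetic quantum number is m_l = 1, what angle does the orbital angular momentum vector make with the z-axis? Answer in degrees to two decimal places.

θ ≈ 65.91°

The 3d subshell has l = 2.
|L| = ℏ√(l(l+1)) = √6 ℏ.
L_z = m_l ℏ = 1ℏ.
cos θ = L_z/|L| = 1/√6, so θ ≈ 65.91°.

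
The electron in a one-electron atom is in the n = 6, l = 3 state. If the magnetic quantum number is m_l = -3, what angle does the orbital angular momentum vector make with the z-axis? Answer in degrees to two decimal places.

|L| = ℏ√(l(l+1)) = 2√3 ℏ.
L_z = m_l ℏ = −3ℏ.
cos θ = L_z/|L| = -3/√12, so θ ≈ 150.00°.

θ ≈ 150.00°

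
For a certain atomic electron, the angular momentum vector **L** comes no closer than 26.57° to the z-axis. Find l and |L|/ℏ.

cos²θ_min = l/(l+1) = 0.7999.
Thus l = 0.7999/(1 − 0.7999) ≈ 4.
Then |L| = ℏ√(4·5) = 2√5 ℏ.

l = 4, |L| = 2√5 ℏ ≈ 4.472ℏ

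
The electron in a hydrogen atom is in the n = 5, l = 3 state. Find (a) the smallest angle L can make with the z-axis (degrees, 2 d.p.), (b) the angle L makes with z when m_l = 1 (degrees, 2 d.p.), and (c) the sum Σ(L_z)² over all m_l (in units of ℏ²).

θ_min ≈ 30.00°; θ(m_l=1) ≈ 73.22°; Σ(L_z)² = 28 ℏ²

cos θ_min = 3/√12, so θ_min ≈ 30.00°.
For m_l = 1: cos θ = 1/√12, θ ≈ 73.22°.
Σ m_l² = 28, so Σ(L_z)² = 28 ℏ².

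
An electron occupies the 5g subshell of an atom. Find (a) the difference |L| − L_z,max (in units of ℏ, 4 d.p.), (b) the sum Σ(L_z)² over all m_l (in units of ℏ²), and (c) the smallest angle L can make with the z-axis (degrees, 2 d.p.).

|L|−L_z,max ≈ 0.4721ℏ; Σ(L_z)² = 60 ℏ²; θ_min ≈ 26.57°

For 5g, l = 4.
|L| − L_z,max = (2√5 − 4)ℏ ≈ 0.4721ℏ.
Σ m_l² = 60, so Σ(L_z)² = 60 ℏ².
cos θ_min = 4/√20, so θ_min ≈ 26.57°.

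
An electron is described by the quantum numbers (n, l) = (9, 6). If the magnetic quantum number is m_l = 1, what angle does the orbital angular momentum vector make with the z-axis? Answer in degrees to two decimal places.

|L| = √(l(l+1)) ℏ = √42 ℏ.
L_z = m_l ℏ = 1ℏ.
cos θ = L_z/|L| = 1/√42, so θ ≈ 81.12°.

θ ≈ 81.12°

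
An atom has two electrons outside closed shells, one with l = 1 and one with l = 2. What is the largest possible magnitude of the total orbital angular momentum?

|L_tot|_max = 2√3 ℏ ≈ 3.464ℏ

By the triangle rule, |l₁ − l₂| ≤ L ≤ l₁ + l₂.
L ∈ {1, 2, 3}.
The largest magnitude corresponds to L = 3: |L_tot| = ℏ√(3·4) = 2√3 ℏ.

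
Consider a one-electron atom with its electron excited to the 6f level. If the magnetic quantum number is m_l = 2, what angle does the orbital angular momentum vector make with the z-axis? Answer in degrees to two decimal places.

The 6f level has l = 3.
|L| = ℏ√(l(l+1)) = 2√3 ℏ.
L_z = m_l ℏ = 2ℏ.
cos θ = L_z/|L| = 2/√12, so θ ≈ 54.74°.

θ ≈ 54.74°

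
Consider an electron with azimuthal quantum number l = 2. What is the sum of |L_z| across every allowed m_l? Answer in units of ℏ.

m_l ∈ {-2, -1, 0, 1, 2}.
Σ|m_l| = l(l+1) = 6.

Σ|L_z| = 6 ℏ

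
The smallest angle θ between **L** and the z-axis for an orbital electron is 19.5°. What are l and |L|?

cos θ_min = l/√(l(l+1)) = √(l/(l+1)), so l/(l+1) = cos²(19.5°) = 0.8886.
Solving: l = 8.
Then |L| = ℏ√(8·9) = 6√2 ℏ.

l = 8, |L| = 6√2 ℏ ≈ 8.485ℏ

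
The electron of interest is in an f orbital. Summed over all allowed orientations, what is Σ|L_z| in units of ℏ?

Σ|L_z| = 12 ℏ

For an f orbital, l = 3.
The allowed m_l values are -3, -2, -1, 0, 1, 2, 3.
Σ|m_l| = l(l+1) = 12.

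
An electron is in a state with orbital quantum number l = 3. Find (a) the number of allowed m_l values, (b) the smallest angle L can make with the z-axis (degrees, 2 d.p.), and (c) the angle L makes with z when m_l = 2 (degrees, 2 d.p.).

There are 2l+1 = 7 values of m_l.
cos θ_min = 3/√12, so θ_min ≈ 30.00°.
For m_l = 2: cos θ = 2/√12, θ ≈ 54.74°.

7 values; θ_min ≈ 30.00°; θ(m_l=2) ≈ 54.74°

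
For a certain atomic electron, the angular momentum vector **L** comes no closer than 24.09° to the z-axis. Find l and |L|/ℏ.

At minimum angle, m_l = l, so cos θ = l/√(l(l+1)); cos²θ = l/(l+1) = 0.8334.
l = cos²θ/sin²θ ≈ 5.
Then |L| = ℏ√(5·6) = √30 ℏ.

l = 5, |L| = √30 ℏ ≈ 5.477ℏ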